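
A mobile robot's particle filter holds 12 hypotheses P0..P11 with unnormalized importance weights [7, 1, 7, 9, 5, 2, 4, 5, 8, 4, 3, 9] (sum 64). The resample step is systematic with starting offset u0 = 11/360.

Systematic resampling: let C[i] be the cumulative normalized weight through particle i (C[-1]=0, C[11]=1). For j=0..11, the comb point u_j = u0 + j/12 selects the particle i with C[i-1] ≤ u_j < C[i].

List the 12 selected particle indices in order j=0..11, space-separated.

C = [7/64, 1/8, 15/64, 3/8, 29/64, 31/64, 35/64, 5/8, 3/4, 13/16, 55/64, 1]
j=0: u_0=11/360 ∈ [0, 7/64) → index 0
j=1: u_1=41/360 ∈ [7/64, 1/8) → index 1
j=2: u_2=71/360 ∈ [1/8, 15/64) → index 2
j=3: u_3=101/360 ∈ [15/64, 3/8) → index 3
j=4: u_4=131/360 ∈ [15/64, 3/8) → index 3
j=5: u_5=161/360 ∈ [3/8, 29/64) → index 4
j=6: u_6=191/360 ∈ [31/64, 35/64) → index 6
j=7: u_7=221/360 ∈ [35/64, 5/8) → index 7
j=8: u_8=251/360 ∈ [5/8, 3/4) → index 8
j=9: u_9=281/360 ∈ [3/4, 13/16) → index 9
j=10: u_10=311/360 ∈ [55/64, 1) → index 11
j=11: u_11=341/360 ∈ [55/64, 1) → index 11

0 1 2 3 3 4 6 7 8 9 11 11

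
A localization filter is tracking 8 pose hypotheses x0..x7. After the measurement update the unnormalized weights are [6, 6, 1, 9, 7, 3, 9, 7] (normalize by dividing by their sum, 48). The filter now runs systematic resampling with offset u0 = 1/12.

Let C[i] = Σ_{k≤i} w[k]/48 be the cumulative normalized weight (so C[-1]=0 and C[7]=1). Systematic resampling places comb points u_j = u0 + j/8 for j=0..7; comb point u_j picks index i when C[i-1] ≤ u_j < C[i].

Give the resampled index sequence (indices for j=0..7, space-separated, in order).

C = [1/8, 1/4, 13/48, 11/24, 29/48, 2/3, 41/48, 1]
j=0: u_0=1/12 ∈ [0, 1/8) → index 0
j=1: u_1=5/24 ∈ [1/8, 1/4) → index 1
j=2: u_2=1/3 ∈ [13/48, 11/24) → index 3
j=3: u_3=11/24 ∈ [11/24, 29/48) → index 4
j=4: u_4=7/12 ∈ [11/24, 29/48) → index 4
j=5: u_5=17/24 ∈ [2/3, 41/48) → index 6
j=6: u_6=5/6 ∈ [2/3, 41/48) → index 6
j=7: u_7=23/24 ∈ [41/48, 1) → index 7

0 1 3 4 4 6 6 7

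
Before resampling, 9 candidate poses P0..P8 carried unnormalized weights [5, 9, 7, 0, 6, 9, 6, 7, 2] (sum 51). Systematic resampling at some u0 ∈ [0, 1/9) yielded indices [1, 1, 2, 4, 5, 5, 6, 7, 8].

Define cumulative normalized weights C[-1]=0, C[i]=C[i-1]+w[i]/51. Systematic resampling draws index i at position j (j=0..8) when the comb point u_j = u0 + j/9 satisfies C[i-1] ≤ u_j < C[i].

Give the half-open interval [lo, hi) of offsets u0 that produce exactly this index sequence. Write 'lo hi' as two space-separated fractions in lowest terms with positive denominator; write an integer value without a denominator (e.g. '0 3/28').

C = [5/51, 14/51, 7/17, 7/17, 9/17, 12/17, 14/17, 49/51, 1]
j=0 picked index 1: u0 ∈ [5/51, 14/51)
j=1 picked index 1: u0 ∈ [-2/153, 25/153)
j=2 picked index 2: u0 ∈ [8/153, 29/153)
j=3 picked index 4: u0 ∈ [4/51, 10/51)
j=4 picked index 5: u0 ∈ [13/153, 40/153)
j=5 picked index 5: u0 ∈ [-4/153, 23/153)
j=6 picked index 6: u0 ∈ [2/51, 8/51)
j=7 picked index 7: u0 ∈ [7/153, 28/153)
j=8 picked index 8: u0 ∈ [11/153, 1/9)
intersection: [5/51, 1/9)

5/51 1/9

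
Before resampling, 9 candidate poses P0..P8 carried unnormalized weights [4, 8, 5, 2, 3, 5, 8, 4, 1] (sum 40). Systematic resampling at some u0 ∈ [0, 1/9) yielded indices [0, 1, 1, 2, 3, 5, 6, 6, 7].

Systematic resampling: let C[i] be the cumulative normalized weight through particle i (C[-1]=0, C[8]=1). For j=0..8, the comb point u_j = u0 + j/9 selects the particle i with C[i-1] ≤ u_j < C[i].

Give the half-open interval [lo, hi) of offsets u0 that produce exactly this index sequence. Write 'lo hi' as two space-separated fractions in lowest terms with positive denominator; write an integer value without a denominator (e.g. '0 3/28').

C = [1/10, 3/10, 17/40, 19/40, 11/20, 27/40, 7/8, 39/40, 1]
j=0 picked index 0: u0 ∈ [0, 1/10)
j=1 picked index 1: u0 ∈ [-1/90, 17/90)
j=2 picked index 1: u0 ∈ [-11/90, 7/90)
j=3 picked index 2: u0 ∈ [-1/30, 11/120)
j=4 picked index 3: u0 ∈ [-7/360, 11/360)
j=5 picked index 5: u0 ∈ [-1/180, 43/360)
j=6 picked index 6: u0 ∈ [1/120, 5/24)
j=7 picked index 6: u0 ∈ [-37/360, 7/72)
j=8 picked index 7: u0 ∈ [-1/72, 31/360)
intersection: [1/120, 11/360)

1/120 11/360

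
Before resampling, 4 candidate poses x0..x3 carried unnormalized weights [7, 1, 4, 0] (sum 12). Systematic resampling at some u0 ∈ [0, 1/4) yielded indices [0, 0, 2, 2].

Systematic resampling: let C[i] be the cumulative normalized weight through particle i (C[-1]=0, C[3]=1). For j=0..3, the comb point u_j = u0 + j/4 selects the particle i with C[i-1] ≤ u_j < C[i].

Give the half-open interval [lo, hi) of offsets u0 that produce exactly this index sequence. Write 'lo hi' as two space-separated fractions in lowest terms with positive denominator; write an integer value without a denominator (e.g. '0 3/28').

1/6 1/4

C = [7/12, 2/3, 1, 1]
j=0 picked index 0: u0 ∈ [0, 7/12)
j=1 picked index 0: u0 ∈ [-1/4, 1/3)
j=2 picked index 2: u0 ∈ [1/6, 1/2)
j=3 picked index 2: u0 ∈ [-1/12, 1/4)
intersection: [1/6, 1/4)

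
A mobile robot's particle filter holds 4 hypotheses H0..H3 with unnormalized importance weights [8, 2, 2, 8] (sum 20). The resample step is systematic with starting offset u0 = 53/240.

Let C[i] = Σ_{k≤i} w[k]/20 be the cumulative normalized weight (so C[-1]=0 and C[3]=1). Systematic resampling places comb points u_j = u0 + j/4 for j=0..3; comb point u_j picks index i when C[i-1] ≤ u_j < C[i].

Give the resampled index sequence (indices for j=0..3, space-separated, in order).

0 1 3 3

C = [2/5, 1/2, 3/5, 1]
j=0: u_0=53/240 ∈ [0, 2/5) → index 0
j=1: u_1=113/240 ∈ [2/5, 1/2) → index 1
j=2: u_2=173/240 ∈ [3/5, 1) → index 3
j=3: u_3=233/240 ∈ [3/5, 1) → index 3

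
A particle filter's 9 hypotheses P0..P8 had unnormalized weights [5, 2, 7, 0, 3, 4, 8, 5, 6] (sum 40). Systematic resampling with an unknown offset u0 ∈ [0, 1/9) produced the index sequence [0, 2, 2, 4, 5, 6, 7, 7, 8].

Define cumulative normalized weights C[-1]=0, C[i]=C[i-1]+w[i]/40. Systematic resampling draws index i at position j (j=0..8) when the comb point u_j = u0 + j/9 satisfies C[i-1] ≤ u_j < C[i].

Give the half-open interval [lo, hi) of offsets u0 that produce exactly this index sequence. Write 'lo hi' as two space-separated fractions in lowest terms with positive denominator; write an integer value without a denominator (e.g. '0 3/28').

C = [1/8, 7/40, 7/20, 7/20, 17/40, 21/40, 29/40, 17/20, 1]
j=0 picked index 0: u0 ∈ [0, 1/8)
j=1 picked index 2: u0 ∈ [23/360, 43/180)
j=2 picked index 2: u0 ∈ [-17/360, 23/180)
j=3 picked index 4: u0 ∈ [1/60, 11/120)
j=4 picked index 5: u0 ∈ [-7/360, 29/360)
j=5 picked index 6: u0 ∈ [-11/360, 61/360)
j=6 picked index 7: u0 ∈ [7/120, 11/60)
j=7 picked index 7: u0 ∈ [-19/360, 13/180)
j=8 picked index 8: u0 ∈ [-7/180, 1/9)
intersection: [23/360, 13/180)

23/360 13/180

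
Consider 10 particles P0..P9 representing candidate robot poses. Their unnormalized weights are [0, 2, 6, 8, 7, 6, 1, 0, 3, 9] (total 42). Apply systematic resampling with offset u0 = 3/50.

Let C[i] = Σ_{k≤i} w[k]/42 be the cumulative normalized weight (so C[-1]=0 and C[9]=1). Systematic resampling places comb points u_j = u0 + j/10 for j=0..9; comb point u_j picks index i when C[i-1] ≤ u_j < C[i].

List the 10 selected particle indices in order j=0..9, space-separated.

C = [0, 1/21, 4/21, 8/21, 23/42, 29/42, 5/7, 5/7, 11/14, 1]
j=0: u_0=3/50 ∈ [1/21, 4/21) → index 2
j=1: u_1=4/25 ∈ [1/21, 4/21) → index 2
j=2: u_2=13/50 ∈ [4/21, 8/21) → index 3
j=3: u_3=9/25 ∈ [4/21, 8/21) → index 3
j=4: u_4=23/50 ∈ [8/21, 23/42) → index 4
j=5: u_5=14/25 ∈ [23/42, 29/42) → index 5
j=6: u_6=33/50 ∈ [23/42, 29/42) → index 5
j=7: u_7=19/25 ∈ [5/7, 11/14) → index 8
j=8: u_8=43/50 ∈ [11/14, 1) → index 9
j=9: u_9=24/25 ∈ [11/14, 1) → index 9

2 2 3 3 4 5 5 8 9 9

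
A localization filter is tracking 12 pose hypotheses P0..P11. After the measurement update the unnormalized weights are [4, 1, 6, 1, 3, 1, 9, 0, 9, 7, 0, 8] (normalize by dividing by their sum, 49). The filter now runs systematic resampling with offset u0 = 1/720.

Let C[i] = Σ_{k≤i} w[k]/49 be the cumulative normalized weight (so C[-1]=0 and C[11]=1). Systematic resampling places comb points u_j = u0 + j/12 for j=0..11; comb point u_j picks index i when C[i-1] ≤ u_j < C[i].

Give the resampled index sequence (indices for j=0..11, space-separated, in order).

C = [4/49, 5/49, 11/49, 12/49, 15/49, 16/49, 25/49, 25/49, 34/49, 41/49, 41/49, 1]
j=0: u_0=1/720 ∈ [0, 4/49) → index 0
j=1: u_1=61/720 ∈ [4/49, 5/49) → index 1
j=2: u_2=121/720 ∈ [5/49, 11/49) → index 2
j=3: u_3=181/720 ∈ [12/49, 15/49) → index 4
j=4: u_4=241/720 ∈ [16/49, 25/49) → index 6
j=5: u_5=301/720 ∈ [16/49, 25/49) → index 6
j=6: u_6=361/720 ∈ [16/49, 25/49) → index 6
j=7: u_7=421/720 ∈ [25/49, 34/49) → index 8
j=8: u_8=481/720 ∈ [25/49, 34/49) → index 8
j=9: u_9=541/720 ∈ [34/49, 41/49) → index 9
j=10: u_10=601/720 ∈ [34/49, 41/49) → index 9
j=11: u_11=661/720 ∈ [41/49, 1) → index 11

0 1 2 4 6 6 6 8 8 9 9 11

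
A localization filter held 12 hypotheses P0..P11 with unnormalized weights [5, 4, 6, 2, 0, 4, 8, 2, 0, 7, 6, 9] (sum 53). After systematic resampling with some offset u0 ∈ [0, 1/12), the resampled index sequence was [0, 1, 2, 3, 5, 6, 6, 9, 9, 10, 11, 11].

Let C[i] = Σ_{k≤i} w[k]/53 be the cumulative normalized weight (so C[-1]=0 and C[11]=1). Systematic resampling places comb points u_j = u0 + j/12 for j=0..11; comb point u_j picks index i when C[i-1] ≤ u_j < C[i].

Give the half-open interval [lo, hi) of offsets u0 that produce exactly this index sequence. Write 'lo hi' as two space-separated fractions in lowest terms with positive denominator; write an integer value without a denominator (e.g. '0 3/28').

C = [5/53, 9/53, 15/53, 17/53, 17/53, 21/53, 29/53, 31/53, 31/53, 38/53, 44/53, 1]
j=0 picked index 0: u0 ∈ [0, 5/53)
j=1 picked index 1: u0 ∈ [7/636, 55/636)
j=2 picked index 2: u0 ∈ [1/318, 37/318)
j=3 picked index 3: u0 ∈ [7/212, 15/212)
j=4 picked index 5: u0 ∈ [-2/159, 10/159)
j=5 picked index 6: u0 ∈ [-13/636, 83/636)
j=6 picked index 6: u0 ∈ [-11/106, 5/106)
j=7 picked index 9: u0 ∈ [1/636, 85/636)
j=8 picked index 9: u0 ∈ [-13/159, 8/159)
j=9 picked index 10: u0 ∈ [-7/212, 17/212)
j=10 picked index 11: u0 ∈ [-1/318, 1/6)
j=11 picked index 11: u0 ∈ [-55/636, 1/12)
intersection: [7/212, 5/106)

7/212 5/106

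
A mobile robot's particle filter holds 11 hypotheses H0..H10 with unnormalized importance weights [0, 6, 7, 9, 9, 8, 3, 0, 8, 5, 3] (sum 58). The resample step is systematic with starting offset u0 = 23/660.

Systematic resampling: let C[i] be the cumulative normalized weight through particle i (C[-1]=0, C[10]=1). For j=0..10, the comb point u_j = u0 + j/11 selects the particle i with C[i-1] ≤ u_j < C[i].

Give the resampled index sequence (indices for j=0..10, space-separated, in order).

1 2 2 3 4 4 5 5 8 8 9

C = [0, 3/29, 13/58, 11/29, 31/58, 39/58, 21/29, 21/29, 25/29, 55/58, 1]
j=0: u_0=23/660 ∈ [0, 3/29) → index 1
j=1: u_1=83/660 ∈ [3/29, 13/58) → index 2
j=2: u_2=13/60 ∈ [3/29, 13/58) → index 2
j=3: u_3=203/660 ∈ [13/58, 11/29) → index 3
j=4: u_4=263/660 ∈ [11/29, 31/58) → index 4
j=5: u_5=323/660 ∈ [11/29, 31/58) → index 4
j=6: u_6=383/660 ∈ [31/58, 39/58) → index 5
j=7: u_7=443/660 ∈ [31/58, 39/58) → index 5
j=8: u_8=503/660 ∈ [21/29, 25/29) → index 8
j=9: u_9=563/660 ∈ [21/29, 25/29) → index 8
j=10: u_10=623/660 ∈ [25/29, 55/58) → index 9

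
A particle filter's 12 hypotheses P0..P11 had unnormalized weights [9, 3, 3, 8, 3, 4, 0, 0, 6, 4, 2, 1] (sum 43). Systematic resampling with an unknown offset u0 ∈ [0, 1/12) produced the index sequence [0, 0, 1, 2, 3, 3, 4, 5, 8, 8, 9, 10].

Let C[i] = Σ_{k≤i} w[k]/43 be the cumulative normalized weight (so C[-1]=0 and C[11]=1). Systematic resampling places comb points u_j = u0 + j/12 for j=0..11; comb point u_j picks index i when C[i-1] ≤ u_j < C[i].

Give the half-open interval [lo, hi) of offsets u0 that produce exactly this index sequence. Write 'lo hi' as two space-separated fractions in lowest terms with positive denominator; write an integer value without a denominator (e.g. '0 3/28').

11/258 31/516

C = [9/43, 12/43, 15/43, 23/43, 26/43, 30/43, 30/43, 30/43, 36/43, 40/43, 42/43, 1]
j=0 picked index 0: u0 ∈ [0, 9/43)
j=1 picked index 0: u0 ∈ [-1/12, 65/516)
j=2 picked index 1: u0 ∈ [11/258, 29/258)
j=3 picked index 2: u0 ∈ [5/172, 17/172)
j=4 picked index 3: u0 ∈ [2/129, 26/129)
j=5 picked index 3: u0 ∈ [-35/516, 61/516)
j=6 picked index 4: u0 ∈ [3/86, 9/86)
j=7 picked index 5: u0 ∈ [11/516, 59/516)
j=8 picked index 8: u0 ∈ [4/129, 22/129)
j=9 picked index 8: u0 ∈ [-9/172, 15/172)
j=10 picked index 9: u0 ∈ [1/258, 25/258)
j=11 picked index 10: u0 ∈ [7/516, 31/516)
intersection: [11/258, 31/516)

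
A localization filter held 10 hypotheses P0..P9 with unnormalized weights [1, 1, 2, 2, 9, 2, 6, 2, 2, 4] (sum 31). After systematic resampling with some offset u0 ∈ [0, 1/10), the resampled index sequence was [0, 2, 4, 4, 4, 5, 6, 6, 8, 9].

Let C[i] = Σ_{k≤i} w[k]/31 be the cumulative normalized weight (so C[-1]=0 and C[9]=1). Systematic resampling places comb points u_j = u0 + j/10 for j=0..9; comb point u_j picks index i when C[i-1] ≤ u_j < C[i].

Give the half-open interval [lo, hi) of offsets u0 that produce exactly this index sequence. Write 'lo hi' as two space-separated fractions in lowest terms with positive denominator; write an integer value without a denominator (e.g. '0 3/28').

1/155 9/310

C = [1/31, 2/31, 4/31, 6/31, 15/31, 17/31, 23/31, 25/31, 27/31, 1]
j=0 picked index 0: u0 ∈ [0, 1/31)
j=1 picked index 2: u0 ∈ [-11/310, 9/310)
j=2 picked index 4: u0 ∈ [-1/155, 44/155)
j=3 picked index 4: u0 ∈ [-33/310, 57/310)
j=4 picked index 4: u0 ∈ [-32/155, 13/155)
j=5 picked index 5: u0 ∈ [-1/62, 3/62)
j=6 picked index 6: u0 ∈ [-8/155, 22/155)
j=7 picked index 6: u0 ∈ [-47/310, 13/310)
j=8 picked index 8: u0 ∈ [1/155, 11/155)
j=9 picked index 9: u0 ∈ [-9/310, 1/10)
intersection: [1/155, 9/310)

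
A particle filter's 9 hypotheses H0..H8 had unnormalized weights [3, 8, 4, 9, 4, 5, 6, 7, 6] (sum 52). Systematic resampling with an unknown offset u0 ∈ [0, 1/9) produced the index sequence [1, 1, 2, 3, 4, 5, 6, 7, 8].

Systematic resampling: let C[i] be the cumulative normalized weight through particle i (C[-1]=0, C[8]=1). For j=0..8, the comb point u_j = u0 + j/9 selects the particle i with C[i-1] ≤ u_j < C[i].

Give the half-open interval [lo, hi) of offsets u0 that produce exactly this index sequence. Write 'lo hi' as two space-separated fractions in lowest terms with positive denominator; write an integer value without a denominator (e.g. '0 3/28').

3/52 31/468

C = [3/52, 11/52, 15/52, 6/13, 7/13, 33/52, 3/4, 23/26, 1]
j=0 picked index 1: u0 ∈ [3/52, 11/52)
j=1 picked index 1: u0 ∈ [-25/468, 47/468)
j=2 picked index 2: u0 ∈ [-5/468, 31/468)
j=3 picked index 3: u0 ∈ [-7/156, 5/39)
j=4 picked index 4: u0 ∈ [2/117, 11/117)
j=5 picked index 5: u0 ∈ [-2/117, 37/468)
j=6 picked index 6: u0 ∈ [-5/156, 1/12)
j=7 picked index 7: u0 ∈ [-1/36, 25/234)
j=8 picked index 8: u0 ∈ [-1/234, 1/9)
intersection: [3/52, 31/468)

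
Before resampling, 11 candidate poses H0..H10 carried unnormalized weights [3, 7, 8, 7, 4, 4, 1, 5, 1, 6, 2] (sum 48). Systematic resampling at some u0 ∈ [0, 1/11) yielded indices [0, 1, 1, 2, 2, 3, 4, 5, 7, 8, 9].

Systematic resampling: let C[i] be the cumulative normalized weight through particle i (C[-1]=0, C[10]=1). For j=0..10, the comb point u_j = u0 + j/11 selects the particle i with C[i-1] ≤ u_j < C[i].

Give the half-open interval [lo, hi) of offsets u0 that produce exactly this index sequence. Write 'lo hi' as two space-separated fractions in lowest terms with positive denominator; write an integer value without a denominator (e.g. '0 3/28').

C = [1/16, 5/24, 3/8, 25/48, 29/48, 11/16, 17/24, 13/16, 5/6, 23/24, 1]
j=0 picked index 0: u0 ∈ [0, 1/16)
j=1 picked index 1: u0 ∈ [-5/176, 31/264)
j=2 picked index 1: u0 ∈ [-21/176, 7/264)
j=3 picked index 2: u0 ∈ [-17/264, 9/88)
j=4 picked index 2: u0 ∈ [-41/264, 1/88)
j=5 picked index 3: u0 ∈ [-7/88, 35/528)
j=6 picked index 4: u0 ∈ [-13/528, 31/528)
j=7 picked index 5: u0 ∈ [-17/528, 9/176)
j=8 picked index 7: u0 ∈ [-5/264, 15/176)
j=9 picked index 8: u0 ∈ [-1/176, 1/66)
j=10 picked index 9: u0 ∈ [-5/66, 13/264)
intersection: [0, 1/88)

0 1/88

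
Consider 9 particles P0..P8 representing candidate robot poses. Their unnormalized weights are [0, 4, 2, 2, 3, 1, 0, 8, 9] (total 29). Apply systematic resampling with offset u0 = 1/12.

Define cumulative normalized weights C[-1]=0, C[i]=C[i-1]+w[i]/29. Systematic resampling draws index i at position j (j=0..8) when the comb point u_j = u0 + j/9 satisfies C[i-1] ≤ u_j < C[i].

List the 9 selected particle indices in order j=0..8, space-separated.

1 2 4 7 7 7 8 8 8

C = [0, 4/29, 6/29, 8/29, 11/29, 12/29, 12/29, 20/29, 1]
j=0: u_0=1/12 ∈ [0, 4/29) → index 1
j=1: u_1=7/36 ∈ [4/29, 6/29) → index 2
j=2: u_2=11/36 ∈ [8/29, 11/29) → index 4
j=3: u_3=5/12 ∈ [12/29, 20/29) → index 7
j=4: u_4=19/36 ∈ [12/29, 20/29) → index 7
j=5: u_5=23/36 ∈ [12/29, 20/29) → index 7
j=6: u_6=3/4 ∈ [20/29, 1) → index 8
j=7: u_7=31/36 ∈ [20/29, 1) → index 8
j=8: u_8=35/36 ∈ [20/29, 1) → index 8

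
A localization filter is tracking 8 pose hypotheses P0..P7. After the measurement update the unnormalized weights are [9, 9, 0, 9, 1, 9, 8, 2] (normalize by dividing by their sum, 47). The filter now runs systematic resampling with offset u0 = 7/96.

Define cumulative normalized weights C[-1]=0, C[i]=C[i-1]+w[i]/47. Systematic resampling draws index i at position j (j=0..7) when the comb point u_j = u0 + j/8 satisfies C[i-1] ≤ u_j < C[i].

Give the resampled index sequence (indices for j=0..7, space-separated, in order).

0 1 1 3 3 5 6 6

C = [9/47, 18/47, 18/47, 27/47, 28/47, 37/47, 45/47, 1]
j=0: u_0=7/96 ∈ [0, 9/47) → index 0
j=1: u_1=19/96 ∈ [9/47, 18/47) → index 1
j=2: u_2=31/96 ∈ [9/47, 18/47) → index 1
j=3: u_3=43/96 ∈ [18/47, 27/47) → index 3
j=4: u_4=55/96 ∈ [18/47, 27/47) → index 3
j=5: u_5=67/96 ∈ [28/47, 37/47) → index 5
j=6: u_6=79/96 ∈ [37/47, 45/47) → index 6
j=7: u_7=91/96 ∈ [37/47, 45/47) → index 6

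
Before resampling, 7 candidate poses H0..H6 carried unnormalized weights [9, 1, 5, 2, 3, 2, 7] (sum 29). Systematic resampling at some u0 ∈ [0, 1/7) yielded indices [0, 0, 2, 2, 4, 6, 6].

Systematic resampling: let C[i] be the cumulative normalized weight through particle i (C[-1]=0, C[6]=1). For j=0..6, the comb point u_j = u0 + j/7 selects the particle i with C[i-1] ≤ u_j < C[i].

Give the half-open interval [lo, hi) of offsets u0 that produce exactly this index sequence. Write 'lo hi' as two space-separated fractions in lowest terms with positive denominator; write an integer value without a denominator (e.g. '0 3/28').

12/203 18/203

C = [9/29, 10/29, 15/29, 17/29, 20/29, 22/29, 1]
j=0 picked index 0: u0 ∈ [0, 9/29)
j=1 picked index 0: u0 ∈ [-1/7, 34/203)
j=2 picked index 2: u0 ∈ [12/203, 47/203)
j=3 picked index 2: u0 ∈ [-17/203, 18/203)
j=4 picked index 4: u0 ∈ [3/203, 24/203)
j=5 picked index 6: u0 ∈ [9/203, 2/7)
j=6 picked index 6: u0 ∈ [-20/203, 1/7)
intersection: [12/203, 18/203)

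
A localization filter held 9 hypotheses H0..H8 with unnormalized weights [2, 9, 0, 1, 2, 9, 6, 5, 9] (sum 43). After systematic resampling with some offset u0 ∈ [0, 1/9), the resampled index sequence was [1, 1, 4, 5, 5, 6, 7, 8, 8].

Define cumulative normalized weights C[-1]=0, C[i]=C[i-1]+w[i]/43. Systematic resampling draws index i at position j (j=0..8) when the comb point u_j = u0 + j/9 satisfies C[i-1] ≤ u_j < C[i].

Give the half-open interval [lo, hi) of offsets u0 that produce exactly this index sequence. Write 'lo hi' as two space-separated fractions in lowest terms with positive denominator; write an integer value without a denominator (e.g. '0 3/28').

22/387 35/387

C = [2/43, 11/43, 11/43, 12/43, 14/43, 23/43, 29/43, 34/43, 1]
j=0 picked index 1: u0 ∈ [2/43, 11/43)
j=1 picked index 1: u0 ∈ [-25/387, 56/387)
j=2 picked index 4: u0 ∈ [22/387, 40/387)
j=3 picked index 5: u0 ∈ [-1/129, 26/129)
j=4 picked index 5: u0 ∈ [-46/387, 35/387)
j=5 picked index 6: u0 ∈ [-8/387, 46/387)
j=6 picked index 7: u0 ∈ [1/129, 16/129)
j=7 picked index 8: u0 ∈ [5/387, 2/9)
j=8 picked index 8: u0 ∈ [-38/387, 1/9)
intersection: [22/387, 35/387)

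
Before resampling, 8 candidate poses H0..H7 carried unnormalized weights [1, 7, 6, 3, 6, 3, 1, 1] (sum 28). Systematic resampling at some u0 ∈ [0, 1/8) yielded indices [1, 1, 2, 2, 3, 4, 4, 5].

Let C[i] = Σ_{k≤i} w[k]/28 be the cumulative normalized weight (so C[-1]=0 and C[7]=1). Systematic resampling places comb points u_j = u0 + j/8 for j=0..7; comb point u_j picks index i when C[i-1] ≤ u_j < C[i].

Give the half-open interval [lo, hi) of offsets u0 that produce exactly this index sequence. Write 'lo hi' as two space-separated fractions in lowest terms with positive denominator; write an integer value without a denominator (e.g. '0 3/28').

1/28 3/56

C = [1/28, 2/7, 1/2, 17/28, 23/28, 13/14, 27/28, 1]
j=0 picked index 1: u0 ∈ [1/28, 2/7)
j=1 picked index 1: u0 ∈ [-5/56, 9/56)
j=2 picked index 2: u0 ∈ [1/28, 1/4)
j=3 picked index 2: u0 ∈ [-5/56, 1/8)
j=4 picked index 3: u0 ∈ [0, 3/28)
j=5 picked index 4: u0 ∈ [-1/56, 11/56)
j=6 picked index 4: u0 ∈ [-1/7, 1/14)
j=7 picked index 5: u0 ∈ [-3/56, 3/56)
intersection: [1/28, 3/56)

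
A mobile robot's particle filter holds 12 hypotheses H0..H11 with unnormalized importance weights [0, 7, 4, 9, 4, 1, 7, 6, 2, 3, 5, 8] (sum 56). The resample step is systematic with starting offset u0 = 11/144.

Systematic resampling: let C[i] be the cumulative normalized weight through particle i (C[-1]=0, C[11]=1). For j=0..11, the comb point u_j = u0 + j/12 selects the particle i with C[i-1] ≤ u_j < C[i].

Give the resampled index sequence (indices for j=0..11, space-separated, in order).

C = [0, 1/8, 11/56, 5/14, 3/7, 25/56, 4/7, 19/28, 5/7, 43/56, 6/7, 1]
j=0: u_0=11/144 ∈ [0, 1/8) → index 1
j=1: u_1=23/144 ∈ [1/8, 11/56) → index 2
j=2: u_2=35/144 ∈ [11/56, 5/14) → index 3
j=3: u_3=47/144 ∈ [11/56, 5/14) → index 3
j=4: u_4=59/144 ∈ [5/14, 3/7) → index 4
j=5: u_5=71/144 ∈ [25/56, 4/7) → index 6
j=6: u_6=83/144 ∈ [4/7, 19/28) → index 7
j=7: u_7=95/144 ∈ [4/7, 19/28) → index 7
j=8: u_8=107/144 ∈ [5/7, 43/56) → index 9
j=9: u_9=119/144 ∈ [43/56, 6/7) → index 10
j=10: u_10=131/144 ∈ [6/7, 1) → index 11
j=11: u_11=143/144 ∈ [6/7, 1) → index 11

1 2 3 3 4 6 7 7 9 10 11 11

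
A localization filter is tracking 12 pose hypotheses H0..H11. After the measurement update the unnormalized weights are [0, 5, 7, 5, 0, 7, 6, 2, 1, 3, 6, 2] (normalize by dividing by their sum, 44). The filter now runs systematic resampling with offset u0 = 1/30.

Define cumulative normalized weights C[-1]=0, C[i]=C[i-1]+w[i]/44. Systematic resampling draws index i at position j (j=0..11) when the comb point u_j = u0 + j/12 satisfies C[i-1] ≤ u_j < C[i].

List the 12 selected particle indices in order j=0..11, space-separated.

1 2 2 3 3 5 5 6 7 9 10 10

C = [0, 5/44, 3/11, 17/44, 17/44, 6/11, 15/22, 8/11, 3/4, 9/11, 21/22, 1]
j=0: u_0=1/30 ∈ [0, 5/44) → index 1
j=1: u_1=7/60 ∈ [5/44, 3/11) → index 2
j=2: u_2=1/5 ∈ [5/44, 3/11) → index 2
j=3: u_3=17/60 ∈ [3/11, 17/44) → index 3
j=4: u_4=11/30 ∈ [3/11, 17/44) → index 3
j=5: u_5=9/20 ∈ [17/44, 6/11) → index 5
j=6: u_6=8/15 ∈ [17/44, 6/11) → index 5
j=7: u_7=37/60 ∈ [6/11, 15/22) → index 6
j=8: u_8=7/10 ∈ [15/22, 8/11) → index 7
j=9: u_9=47/60 ∈ [3/4, 9/11) → index 9
j=10: u_10=13/15 ∈ [9/11, 21/22) → index 10
j=11: u_11=19/20 ∈ [9/11, 21/22) → index 10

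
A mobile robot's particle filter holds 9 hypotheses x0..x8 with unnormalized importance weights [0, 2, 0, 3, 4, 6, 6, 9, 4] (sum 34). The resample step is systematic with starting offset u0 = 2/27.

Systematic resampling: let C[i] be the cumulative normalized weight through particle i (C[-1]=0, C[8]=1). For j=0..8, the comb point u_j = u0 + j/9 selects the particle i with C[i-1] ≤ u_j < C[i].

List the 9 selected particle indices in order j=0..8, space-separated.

C = [0, 1/17, 1/17, 5/34, 9/34, 15/34, 21/34, 15/17, 1]
j=0: u_0=2/27 ∈ [1/17, 5/34) → index 3
j=1: u_1=5/27 ∈ [5/34, 9/34) → index 4
j=2: u_2=8/27 ∈ [9/34, 15/34) → index 5
j=3: u_3=11/27 ∈ [9/34, 15/34) → index 5
j=4: u_4=14/27 ∈ [15/34, 21/34) → index 6
j=5: u_5=17/27 ∈ [21/34, 15/17) → index 7
j=6: u_6=20/27 ∈ [21/34, 15/17) → index 7
j=7: u_7=23/27 ∈ [21/34, 15/17) → index 7
j=8: u_8=26/27 ∈ [15/17, 1) → index 8

3 4 5 5 6 7 7 7 8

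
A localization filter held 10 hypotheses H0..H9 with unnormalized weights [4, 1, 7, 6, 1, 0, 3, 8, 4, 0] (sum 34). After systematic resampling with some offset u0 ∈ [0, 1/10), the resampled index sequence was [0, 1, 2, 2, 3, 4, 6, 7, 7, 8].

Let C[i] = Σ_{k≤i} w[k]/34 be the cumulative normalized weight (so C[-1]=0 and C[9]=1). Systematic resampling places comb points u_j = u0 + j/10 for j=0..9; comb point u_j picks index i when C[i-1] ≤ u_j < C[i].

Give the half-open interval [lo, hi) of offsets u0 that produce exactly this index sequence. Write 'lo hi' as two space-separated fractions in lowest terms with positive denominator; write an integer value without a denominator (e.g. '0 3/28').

C = [2/17, 5/34, 6/17, 9/17, 19/34, 19/34, 11/17, 15/17, 1, 1]
j=0 picked index 0: u0 ∈ [0, 2/17)
j=1 picked index 1: u0 ∈ [3/170, 4/85)
j=2 picked index 2: u0 ∈ [-9/170, 13/85)
j=3 picked index 2: u0 ∈ [-13/85, 9/170)
j=4 picked index 3: u0 ∈ [-4/85, 11/85)
j=5 picked index 4: u0 ∈ [1/34, 1/17)
j=6 picked index 6: u0 ∈ [-7/170, 4/85)
j=7 picked index 7: u0 ∈ [-9/170, 31/170)
j=8 picked index 7: u0 ∈ [-13/85, 7/85)
j=9 picked index 8: u0 ∈ [-3/170, 1/10)
intersection: [1/34, 4/85)

1/34 4/85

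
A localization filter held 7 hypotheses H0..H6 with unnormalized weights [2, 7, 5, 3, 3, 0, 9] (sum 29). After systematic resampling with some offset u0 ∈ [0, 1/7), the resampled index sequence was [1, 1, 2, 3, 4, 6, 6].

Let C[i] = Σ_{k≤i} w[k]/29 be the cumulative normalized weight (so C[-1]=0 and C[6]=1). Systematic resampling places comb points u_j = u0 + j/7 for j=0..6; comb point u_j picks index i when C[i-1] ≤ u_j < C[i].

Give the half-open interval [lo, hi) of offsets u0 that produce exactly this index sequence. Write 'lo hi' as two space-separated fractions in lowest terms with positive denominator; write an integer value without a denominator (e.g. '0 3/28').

C = [2/29, 9/29, 14/29, 17/29, 20/29, 20/29, 1]
j=0 picked index 1: u0 ∈ [2/29, 9/29)
j=1 picked index 1: u0 ∈ [-15/203, 34/203)
j=2 picked index 2: u0 ∈ [5/203, 40/203)
j=3 picked index 3: u0 ∈ [11/203, 32/203)
j=4 picked index 4: u0 ∈ [3/203, 24/203)
j=5 picked index 6: u0 ∈ [-5/203, 2/7)
j=6 picked index 6: u0 ∈ [-34/203, 1/7)
intersection: [2/29, 24/203)

2/29 24/203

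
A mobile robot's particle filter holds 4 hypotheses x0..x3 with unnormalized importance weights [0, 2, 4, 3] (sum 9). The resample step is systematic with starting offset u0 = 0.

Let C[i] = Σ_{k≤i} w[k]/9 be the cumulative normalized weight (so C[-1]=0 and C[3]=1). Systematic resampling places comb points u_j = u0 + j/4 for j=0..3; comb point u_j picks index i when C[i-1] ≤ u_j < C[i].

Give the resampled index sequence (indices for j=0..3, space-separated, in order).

1 2 2 3

C = [0, 2/9, 2/3, 1]
j=0: u_0=0 ∈ [0, 2/9) → index 1
j=1: u_1=1/4 ∈ [2/9, 2/3) → index 2
j=2: u_2=1/2 ∈ [2/9, 2/3) → index 2
j=3: u_3=3/4 ∈ [2/3, 1) → index 3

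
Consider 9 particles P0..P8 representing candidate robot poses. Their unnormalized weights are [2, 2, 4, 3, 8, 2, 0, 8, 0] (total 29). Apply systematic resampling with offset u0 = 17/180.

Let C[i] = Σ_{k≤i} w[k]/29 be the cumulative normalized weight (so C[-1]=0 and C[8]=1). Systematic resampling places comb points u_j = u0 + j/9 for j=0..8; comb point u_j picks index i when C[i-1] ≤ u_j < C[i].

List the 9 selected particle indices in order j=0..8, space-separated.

C = [2/29, 4/29, 8/29, 11/29, 19/29, 21/29, 21/29, 1, 1]
j=0: u_0=17/180 ∈ [2/29, 4/29) → index 1
j=1: u_1=37/180 ∈ [4/29, 8/29) → index 2
j=2: u_2=19/60 ∈ [8/29, 11/29) → index 3
j=3: u_3=77/180 ∈ [11/29, 19/29) → index 4
j=4: u_4=97/180 ∈ [11/29, 19/29) → index 4
j=5: u_5=13/20 ∈ [11/29, 19/29) → index 4
j=6: u_6=137/180 ∈ [21/29, 1) → index 7
j=7: u_7=157/180 ∈ [21/29, 1) → index 7
j=8: u_8=59/60 ∈ [21/29, 1) → index 7

1 2 3 4 4 4 7 7 7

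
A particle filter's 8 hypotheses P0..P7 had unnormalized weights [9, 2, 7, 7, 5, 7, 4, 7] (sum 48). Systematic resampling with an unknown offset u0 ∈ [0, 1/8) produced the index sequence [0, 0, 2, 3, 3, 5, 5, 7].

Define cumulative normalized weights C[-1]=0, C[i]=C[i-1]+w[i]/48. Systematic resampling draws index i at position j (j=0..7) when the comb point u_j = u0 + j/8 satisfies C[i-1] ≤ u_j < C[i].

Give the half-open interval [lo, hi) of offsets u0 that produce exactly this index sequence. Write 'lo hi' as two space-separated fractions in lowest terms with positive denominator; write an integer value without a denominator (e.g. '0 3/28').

C = [3/16, 11/48, 3/8, 25/48, 5/8, 37/48, 41/48, 1]
j=0 picked index 0: u0 ∈ [0, 3/16)
j=1 picked index 0: u0 ∈ [-1/8, 1/16)
j=2 picked index 2: u0 ∈ [-1/48, 1/8)
j=3 picked index 3: u0 ∈ [0, 7/48)
j=4 picked index 3: u0 ∈ [-1/8, 1/48)
j=5 picked index 5: u0 ∈ [0, 7/48)
j=6 picked index 5: u0 ∈ [-1/8, 1/48)
j=7 picked index 7: u0 ∈ [-1/48, 1/8)
intersection: [0, 1/48)

0 1/48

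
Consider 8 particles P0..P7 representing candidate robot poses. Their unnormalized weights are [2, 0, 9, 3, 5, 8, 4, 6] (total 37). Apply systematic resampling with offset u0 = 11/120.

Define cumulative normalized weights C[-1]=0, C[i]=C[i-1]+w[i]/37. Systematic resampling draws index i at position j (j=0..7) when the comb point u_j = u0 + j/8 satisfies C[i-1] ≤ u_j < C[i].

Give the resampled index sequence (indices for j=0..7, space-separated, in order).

C = [2/37, 2/37, 11/37, 14/37, 19/37, 27/37, 31/37, 1]
j=0: u_0=11/120 ∈ [2/37, 11/37) → index 2
j=1: u_1=13/60 ∈ [2/37, 11/37) → index 2
j=2: u_2=41/120 ∈ [11/37, 14/37) → index 3
j=3: u_3=7/15 ∈ [14/37, 19/37) → index 4
j=4: u_4=71/120 ∈ [19/37, 27/37) → index 5
j=5: u_5=43/60 ∈ [19/37, 27/37) → index 5
j=6: u_6=101/120 ∈ [31/37, 1) → index 7
j=7: u_7=29/30 ∈ [31/37, 1) → index 7

2 2 3 4 5 5 7 7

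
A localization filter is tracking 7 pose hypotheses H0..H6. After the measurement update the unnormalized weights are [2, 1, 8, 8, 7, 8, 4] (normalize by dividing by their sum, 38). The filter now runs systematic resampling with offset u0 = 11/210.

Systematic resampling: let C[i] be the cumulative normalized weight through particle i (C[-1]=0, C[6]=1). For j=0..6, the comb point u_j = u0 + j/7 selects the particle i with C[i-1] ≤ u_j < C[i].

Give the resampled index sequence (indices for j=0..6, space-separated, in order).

0 2 3 3 4 5 6

C = [1/19, 3/38, 11/38, 1/2, 13/19, 17/19, 1]
j=0: u_0=11/210 ∈ [0, 1/19) → index 0
j=1: u_1=41/210 ∈ [3/38, 11/38) → index 2
j=2: u_2=71/210 ∈ [11/38, 1/2) → index 3
j=3: u_3=101/210 ∈ [11/38, 1/2) → index 3
j=4: u_4=131/210 ∈ [1/2, 13/19) → index 4
j=5: u_5=23/30 ∈ [13/19, 17/19) → index 5
j=6: u_6=191/210 ∈ [17/19, 1) → index 6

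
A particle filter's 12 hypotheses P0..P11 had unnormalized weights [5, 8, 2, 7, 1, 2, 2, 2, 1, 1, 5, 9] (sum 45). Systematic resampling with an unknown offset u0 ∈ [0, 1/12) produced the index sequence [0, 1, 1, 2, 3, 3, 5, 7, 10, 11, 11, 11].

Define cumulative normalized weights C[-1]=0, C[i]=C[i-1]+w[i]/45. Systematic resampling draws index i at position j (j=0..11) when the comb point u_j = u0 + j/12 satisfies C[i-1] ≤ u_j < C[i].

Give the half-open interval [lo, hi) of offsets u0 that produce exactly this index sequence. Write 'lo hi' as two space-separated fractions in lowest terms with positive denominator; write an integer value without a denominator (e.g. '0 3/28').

1/20 1/18

C = [1/9, 13/45, 1/3, 22/45, 23/45, 5/9, 3/5, 29/45, 2/3, 31/45, 4/5, 1]
j=0 picked index 0: u0 ∈ [0, 1/9)
j=1 picked index 1: u0 ∈ [1/36, 37/180)
j=2 picked index 1: u0 ∈ [-1/18, 11/90)
j=3 picked index 2: u0 ∈ [7/180, 1/12)
j=4 picked index 3: u0 ∈ [0, 7/45)
j=5 picked index 3: u0 ∈ [-1/12, 13/180)
j=6 picked index 5: u0 ∈ [1/90, 1/18)
j=7 picked index 7: u0 ∈ [1/60, 11/180)
j=8 picked index 10: u0 ∈ [1/45, 2/15)
j=9 picked index 11: u0 ∈ [1/20, 1/4)
j=10 picked index 11: u0 ∈ [-1/30, 1/6)
j=11 picked index 11: u0 ∈ [-7/60, 1/12)
intersection: [1/20, 1/18)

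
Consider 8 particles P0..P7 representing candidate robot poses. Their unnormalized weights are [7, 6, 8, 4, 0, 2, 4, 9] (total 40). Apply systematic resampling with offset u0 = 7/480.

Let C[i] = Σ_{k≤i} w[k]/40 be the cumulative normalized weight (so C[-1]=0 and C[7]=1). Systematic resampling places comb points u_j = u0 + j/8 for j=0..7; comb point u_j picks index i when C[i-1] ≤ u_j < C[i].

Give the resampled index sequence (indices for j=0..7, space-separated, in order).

0 0 1 2 2 5 6 7

C = [7/40, 13/40, 21/40, 5/8, 5/8, 27/40, 31/40, 1]
j=0: u_0=7/480 ∈ [0, 7/40) → index 0
j=1: u_1=67/480 ∈ [0, 7/40) → index 0
j=2: u_2=127/480 ∈ [7/40, 13/40) → index 1
j=3: u_3=187/480 ∈ [13/40, 21/40) → index 2
j=4: u_4=247/480 ∈ [13/40, 21/40) → index 2
j=5: u_5=307/480 ∈ [5/8, 27/40) → index 5
j=6: u_6=367/480 ∈ [27/40, 31/40) → index 6
j=7: u_7=427/480 ∈ [31/40, 1) → index 7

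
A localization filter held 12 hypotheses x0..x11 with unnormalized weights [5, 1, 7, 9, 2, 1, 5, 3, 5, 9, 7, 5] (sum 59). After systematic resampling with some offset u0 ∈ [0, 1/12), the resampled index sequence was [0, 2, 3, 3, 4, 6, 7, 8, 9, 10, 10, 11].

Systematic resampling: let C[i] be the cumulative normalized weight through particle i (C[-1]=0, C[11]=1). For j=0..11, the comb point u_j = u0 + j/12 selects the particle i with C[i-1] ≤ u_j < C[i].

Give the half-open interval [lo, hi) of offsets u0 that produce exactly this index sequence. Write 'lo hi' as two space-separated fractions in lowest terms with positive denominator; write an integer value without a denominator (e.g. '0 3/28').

C = [5/59, 6/59, 13/59, 22/59, 24/59, 25/59, 30/59, 33/59, 38/59, 47/59, 54/59, 1]
j=0 picked index 0: u0 ∈ [0, 5/59)
j=1 picked index 2: u0 ∈ [13/708, 97/708)
j=2 picked index 3: u0 ∈ [19/354, 73/354)
j=3 picked index 3: u0 ∈ [-7/236, 29/236)
j=4 picked index 4: u0 ∈ [7/177, 13/177)
j=5 picked index 6: u0 ∈ [5/708, 65/708)
j=6 picked index 7: u0 ∈ [1/118, 7/118)
j=7 picked index 8: u0 ∈ [-17/708, 43/708)
j=8 picked index 9: u0 ∈ [-4/177, 23/177)
j=9 picked index 10: u0 ∈ [11/236, 39/236)
j=10 picked index 10: u0 ∈ [-13/354, 29/354)
j=11 picked index 11: u0 ∈ [-1/708, 1/12)
intersection: [19/354, 7/118)

19/354 7/118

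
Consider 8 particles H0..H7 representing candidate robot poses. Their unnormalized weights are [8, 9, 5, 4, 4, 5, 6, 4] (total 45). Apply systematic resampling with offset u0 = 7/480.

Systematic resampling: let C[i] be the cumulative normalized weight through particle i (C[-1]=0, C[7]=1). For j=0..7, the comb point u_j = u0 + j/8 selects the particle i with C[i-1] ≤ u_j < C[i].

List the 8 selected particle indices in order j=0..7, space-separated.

0 0 1 2 3 4 5 6

C = [8/45, 17/45, 22/45, 26/45, 2/3, 7/9, 41/45, 1]
j=0: u_0=7/480 ∈ [0, 8/45) → index 0
j=1: u_1=67/480 ∈ [0, 8/45) → index 0
j=2: u_2=127/480 ∈ [8/45, 17/45) → index 1
j=3: u_3=187/480 ∈ [17/45, 22/45) → index 2
j=4: u_4=247/480 ∈ [22/45, 26/45) → index 3
j=5: u_5=307/480 ∈ [26/45, 2/3) → index 4
j=6: u_6=367/480 ∈ [2/3, 7/9) → index 5
j=7: u_7=427/480 ∈ [7/9, 41/45) → index 6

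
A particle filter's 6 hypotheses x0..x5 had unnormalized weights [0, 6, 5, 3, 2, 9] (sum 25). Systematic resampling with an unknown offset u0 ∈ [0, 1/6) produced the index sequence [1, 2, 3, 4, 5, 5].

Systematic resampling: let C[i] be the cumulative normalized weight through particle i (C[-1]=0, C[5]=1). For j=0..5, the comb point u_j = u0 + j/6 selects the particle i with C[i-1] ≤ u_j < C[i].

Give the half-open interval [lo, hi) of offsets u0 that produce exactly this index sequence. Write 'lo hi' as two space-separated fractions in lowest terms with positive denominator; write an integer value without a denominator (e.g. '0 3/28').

8/75 7/50

C = [0, 6/25, 11/25, 14/25, 16/25, 1]
j=0 picked index 1: u0 ∈ [0, 6/25)
j=1 picked index 2: u0 ∈ [11/150, 41/150)
j=2 picked index 3: u0 ∈ [8/75, 17/75)
j=3 picked index 4: u0 ∈ [3/50, 7/50)
j=4 picked index 5: u0 ∈ [-2/75, 1/3)
j=5 picked index 5: u0 ∈ [-29/150, 1/6)
intersection: [8/75, 7/50)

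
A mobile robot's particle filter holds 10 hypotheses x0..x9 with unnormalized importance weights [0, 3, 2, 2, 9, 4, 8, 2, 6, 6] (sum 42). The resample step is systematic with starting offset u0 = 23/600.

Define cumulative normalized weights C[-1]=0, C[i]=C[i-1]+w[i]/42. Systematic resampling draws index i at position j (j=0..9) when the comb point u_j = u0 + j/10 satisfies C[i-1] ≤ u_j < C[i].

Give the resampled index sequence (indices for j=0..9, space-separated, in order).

C = [0, 1/14, 5/42, 1/6, 8/21, 10/21, 2/3, 5/7, 6/7, 1]
j=0: u_0=23/600 ∈ [0, 1/14) → index 1
j=1: u_1=83/600 ∈ [5/42, 1/6) → index 3
j=2: u_2=143/600 ∈ [1/6, 8/21) → index 4
j=3: u_3=203/600 ∈ [1/6, 8/21) → index 4
j=4: u_4=263/600 ∈ [8/21, 10/21) → index 5
j=5: u_5=323/600 ∈ [10/21, 2/3) → index 6
j=6: u_6=383/600 ∈ [10/21, 2/3) → index 6
j=7: u_7=443/600 ∈ [5/7, 6/7) → index 8
j=8: u_8=503/600 ∈ [5/7, 6/7) → index 8
j=9: u_9=563/600 ∈ [6/7, 1) → index 9

1 3 4 4 5 6 6 8 8 9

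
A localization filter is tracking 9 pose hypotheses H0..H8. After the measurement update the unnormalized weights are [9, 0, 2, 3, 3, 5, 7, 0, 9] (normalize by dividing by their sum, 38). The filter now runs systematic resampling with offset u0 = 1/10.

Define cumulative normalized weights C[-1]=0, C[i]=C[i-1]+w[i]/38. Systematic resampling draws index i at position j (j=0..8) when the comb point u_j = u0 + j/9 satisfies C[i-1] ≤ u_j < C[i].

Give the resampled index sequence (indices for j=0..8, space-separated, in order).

C = [9/38, 9/38, 11/38, 7/19, 17/38, 11/19, 29/38, 29/38, 1]
j=0: u_0=1/10 ∈ [0, 9/38) → index 0
j=1: u_1=19/90 ∈ [0, 9/38) → index 0
j=2: u_2=29/90 ∈ [11/38, 7/19) → index 3
j=3: u_3=13/30 ∈ [7/19, 17/38) → index 4
j=4: u_4=49/90 ∈ [17/38, 11/19) → index 5
j=5: u_5=59/90 ∈ [11/19, 29/38) → index 6
j=6: u_6=23/30 ∈ [29/38, 1) → index 8
j=7: u_7=79/90 ∈ [29/38, 1) → index 8
j=8: u_8=89/90 ∈ [29/38, 1) → index 8

0 0 3 4 5 6 8 8 8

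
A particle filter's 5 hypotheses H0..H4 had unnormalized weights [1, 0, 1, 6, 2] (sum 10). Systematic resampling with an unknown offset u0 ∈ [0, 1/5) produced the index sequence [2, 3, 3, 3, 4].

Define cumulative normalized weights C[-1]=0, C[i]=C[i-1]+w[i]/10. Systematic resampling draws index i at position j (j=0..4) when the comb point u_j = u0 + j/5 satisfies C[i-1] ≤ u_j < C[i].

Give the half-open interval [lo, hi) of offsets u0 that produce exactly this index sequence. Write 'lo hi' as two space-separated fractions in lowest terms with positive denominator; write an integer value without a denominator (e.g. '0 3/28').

1/10 1/5

C = [1/10, 1/10, 1/5, 4/5, 1]
j=0 picked index 2: u0 ∈ [1/10, 1/5)
j=1 picked index 3: u0 ∈ [0, 3/5)
j=2 picked index 3: u0 ∈ [-1/5, 2/5)
j=3 picked index 3: u0 ∈ [-2/5, 1/5)
j=4 picked index 4: u0 ∈ [0, 1/5)
intersection: [1/10, 1/5)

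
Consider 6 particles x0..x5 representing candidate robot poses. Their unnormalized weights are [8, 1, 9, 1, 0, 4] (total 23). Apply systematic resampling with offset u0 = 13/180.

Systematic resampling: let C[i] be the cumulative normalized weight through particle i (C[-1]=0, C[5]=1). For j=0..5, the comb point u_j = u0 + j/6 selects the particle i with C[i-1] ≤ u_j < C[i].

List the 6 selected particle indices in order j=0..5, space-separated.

0 0 2 2 2 5

C = [8/23, 9/23, 18/23, 19/23, 19/23, 1]
j=0: u_0=13/180 ∈ [0, 8/23) → index 0
j=1: u_1=43/180 ∈ [0, 8/23) → index 0
j=2: u_2=73/180 ∈ [9/23, 18/23) → index 2
j=3: u_3=103/180 ∈ [9/23, 18/23) → index 2
j=4: u_4=133/180 ∈ [9/23, 18/23) → index 2
j=5: u_5=163/180 ∈ [19/23, 1) → index 5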